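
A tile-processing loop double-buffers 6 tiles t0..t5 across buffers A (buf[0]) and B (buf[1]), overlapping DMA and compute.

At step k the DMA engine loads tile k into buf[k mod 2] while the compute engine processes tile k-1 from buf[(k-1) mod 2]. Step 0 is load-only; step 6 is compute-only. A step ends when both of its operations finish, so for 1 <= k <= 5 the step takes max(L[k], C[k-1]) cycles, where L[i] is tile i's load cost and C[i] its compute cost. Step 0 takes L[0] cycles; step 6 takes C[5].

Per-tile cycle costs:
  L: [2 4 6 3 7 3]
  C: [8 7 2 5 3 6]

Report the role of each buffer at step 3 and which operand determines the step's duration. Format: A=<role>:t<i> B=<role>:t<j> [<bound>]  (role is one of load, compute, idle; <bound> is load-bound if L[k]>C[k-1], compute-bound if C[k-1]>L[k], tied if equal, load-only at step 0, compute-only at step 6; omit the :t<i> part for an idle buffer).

step 3: A=compute:t2 B=load:t3 [load-bound]

  0. 2=2c; end=2; A:t0 B:-
  1. max(4,8)=8c; end=10; A:t0 B:t1
  2. max(6,7)=7c; end=17; A:t2 B:t1
  3. max(3,2)=3c; end=20; A:t2 B:t3
  4. max(7,5)=7c; end=27; A:t4 B:t3
  5. max(3,3)=3c; end=30; A:t4 B:t5
  6. 6=6c; end=36; A:t4 B:t5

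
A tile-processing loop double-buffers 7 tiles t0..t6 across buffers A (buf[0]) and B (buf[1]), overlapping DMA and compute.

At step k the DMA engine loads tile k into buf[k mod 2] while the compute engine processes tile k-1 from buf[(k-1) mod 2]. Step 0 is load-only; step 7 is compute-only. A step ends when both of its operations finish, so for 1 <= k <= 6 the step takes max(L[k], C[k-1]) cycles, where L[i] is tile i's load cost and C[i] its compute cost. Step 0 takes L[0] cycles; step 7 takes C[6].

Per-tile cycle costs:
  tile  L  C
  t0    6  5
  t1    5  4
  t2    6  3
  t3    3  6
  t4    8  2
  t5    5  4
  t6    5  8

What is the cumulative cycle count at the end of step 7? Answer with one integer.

step 0: L[0]=6 → dur=6, Σ=6 | A=load:t0 B=idle [load-only]
step 1: L[1]=5 C[0]=5 → dur=5, Σ=11 | A=compute:t0 B=load:t1 [tied]
step 2: L[2]=6 C[1]=4 → dur=6, Σ=17 | A=load:t2 B=compute:t1 [load-bound]
step 3: L[3]=3 C[2]=3 → dur=3, Σ=20 | A=compute:t2 B=load:t3 [tied]
step 4: L[4]=8 C[3]=6 → dur=8, Σ=28 | A=load:t4 B=compute:t3 [load-bound]
step 5: L[5]=5 C[4]=2 → dur=5, Σ=33 | A=compute:t4 B=load:t5 [load-bound]
step 6: L[6]=5 C[5]=4 → dur=5, Σ=38 | A=load:t6 B=compute:t5 [load-bound]
step 7: C[6]=8 → dur=8, Σ=46 | A=compute:t6 B=idle [compute-only]

end_cycle[7] = 46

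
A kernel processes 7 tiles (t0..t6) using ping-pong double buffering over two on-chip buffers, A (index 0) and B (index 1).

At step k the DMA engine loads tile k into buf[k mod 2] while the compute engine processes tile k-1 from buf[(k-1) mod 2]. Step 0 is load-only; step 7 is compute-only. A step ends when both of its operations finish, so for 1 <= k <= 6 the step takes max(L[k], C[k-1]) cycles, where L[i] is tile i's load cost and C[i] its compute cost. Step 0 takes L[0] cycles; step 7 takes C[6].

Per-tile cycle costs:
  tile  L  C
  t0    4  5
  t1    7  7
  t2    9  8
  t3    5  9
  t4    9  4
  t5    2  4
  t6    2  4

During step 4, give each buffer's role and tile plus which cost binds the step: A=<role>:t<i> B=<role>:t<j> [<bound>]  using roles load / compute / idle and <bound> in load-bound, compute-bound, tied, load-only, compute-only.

[0] DMA t0→A (4c) ∥ CU idle ⇒ 4c, clock 4
[1] DMA t1→B (7c) ∥ CU A:t0 (5c) ⇒ 7c, clock 11
[2] DMA t2→A (9c) ∥ CU B:t1 (7c) ⇒ 9c, clock 20
[3] DMA t3→B (5c) ∥ CU A:t2 (8c) ⇒ 8c, clock 28
[4] DMA t4→A (9c) ∥ CU B:t3 (9c) ⇒ 9c, clock 37
[5] DMA t5→B (2c) ∥ CU A:t4 (4c) ⇒ 4c, clock 41
[6] DMA t6→A (2c) ∥ CU B:t5 (4c) ⇒ 4c, clock 45
[7] DMA idle ∥ CU A:t6 (4c) ⇒ 4c, clock 49

step 4: A=load:t4 B=compute:t3 [tied]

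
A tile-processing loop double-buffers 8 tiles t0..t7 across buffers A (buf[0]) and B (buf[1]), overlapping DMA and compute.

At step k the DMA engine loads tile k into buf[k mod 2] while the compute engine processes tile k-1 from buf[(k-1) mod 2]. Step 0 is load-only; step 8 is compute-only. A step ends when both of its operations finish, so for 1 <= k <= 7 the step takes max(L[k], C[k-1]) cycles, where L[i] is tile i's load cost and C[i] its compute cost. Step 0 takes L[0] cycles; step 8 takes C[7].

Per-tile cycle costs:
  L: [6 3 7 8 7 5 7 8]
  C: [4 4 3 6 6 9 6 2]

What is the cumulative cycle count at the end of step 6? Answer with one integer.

k=0 load=t0/6c comp=- wait=6 total=6
k=1 load=t1/3c comp=t0/4c wait=4 total=10
k=2 load=t2/7c comp=t1/4c wait=7 total=17
k=3 load=t3/8c comp=t2/3c wait=8 total=25
k=4 load=t4/7c comp=t3/6c wait=7 total=32
k=5 load=t5/5c comp=t4/6c wait=6 total=38
k=6 load=t6/7c comp=t5/9c wait=9 total=47
k=7 load=t7/8c comp=t6/6c wait=8 total=55
k=8 load=- comp=t7/2c wait=2 total=57

end_cycle[6] = 47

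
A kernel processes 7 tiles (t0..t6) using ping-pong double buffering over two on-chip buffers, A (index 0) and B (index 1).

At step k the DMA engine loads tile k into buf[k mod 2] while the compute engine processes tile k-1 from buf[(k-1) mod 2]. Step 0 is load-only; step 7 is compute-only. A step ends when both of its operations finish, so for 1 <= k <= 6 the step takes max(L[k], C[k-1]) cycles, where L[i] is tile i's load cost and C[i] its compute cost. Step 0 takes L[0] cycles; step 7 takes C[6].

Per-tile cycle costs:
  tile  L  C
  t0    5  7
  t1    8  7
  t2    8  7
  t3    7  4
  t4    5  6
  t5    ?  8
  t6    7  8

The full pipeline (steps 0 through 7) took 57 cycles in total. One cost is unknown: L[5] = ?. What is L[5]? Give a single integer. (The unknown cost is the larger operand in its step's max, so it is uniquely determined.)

L[5] = 8

step 0 | dur = L[0]=5 = 5
step 1 | dur = max(L[1]=8, C[0]=7) = 8
step 2 | dur = max(L[2]=8, C[1]=7) = 8
step 3 | dur = max(L[3]=7, C[2]=7) = 7
step 4 | dur = max(L[4]=5, C[3]=4) = 5
step 5 | dur = max(L[5]=?, C[4]=6) = L[5]  (unknown; binding)
step 6 | dur = max(L[6]=7, C[5]=8) = 8
step 7 | dur = C[6]=8 = 8
sum of known step durations = 49
dur[5] = total - known = 57 - 49 = 8
L[5] is the binding max in step 5, so L[5] = dur[5] = 8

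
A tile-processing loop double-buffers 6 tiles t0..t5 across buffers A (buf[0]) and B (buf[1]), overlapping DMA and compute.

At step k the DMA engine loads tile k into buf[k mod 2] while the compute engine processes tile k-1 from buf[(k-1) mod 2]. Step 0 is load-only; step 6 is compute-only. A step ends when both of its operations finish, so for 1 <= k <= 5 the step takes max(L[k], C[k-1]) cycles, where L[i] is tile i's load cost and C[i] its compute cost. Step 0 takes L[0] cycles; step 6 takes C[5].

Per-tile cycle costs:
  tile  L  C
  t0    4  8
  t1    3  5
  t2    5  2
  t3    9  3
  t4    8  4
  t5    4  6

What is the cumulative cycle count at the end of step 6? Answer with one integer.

  0. 4=4c; end=4; A:t0 B:-
  1. max(3,8)=8c; end=12; A:t0 B:t1
  2. max(5,5)=5c; end=17; A:t2 B:t1
  3. max(9,2)=9c; end=26; A:t2 B:t3
  4. max(8,3)=8c; end=34; A:t4 B:t3
  5. max(4,4)=4c; end=38; A:t4 B:t5
  6. 6=6c; end=44; A:t4 B:t5

end_cycle[6] = 44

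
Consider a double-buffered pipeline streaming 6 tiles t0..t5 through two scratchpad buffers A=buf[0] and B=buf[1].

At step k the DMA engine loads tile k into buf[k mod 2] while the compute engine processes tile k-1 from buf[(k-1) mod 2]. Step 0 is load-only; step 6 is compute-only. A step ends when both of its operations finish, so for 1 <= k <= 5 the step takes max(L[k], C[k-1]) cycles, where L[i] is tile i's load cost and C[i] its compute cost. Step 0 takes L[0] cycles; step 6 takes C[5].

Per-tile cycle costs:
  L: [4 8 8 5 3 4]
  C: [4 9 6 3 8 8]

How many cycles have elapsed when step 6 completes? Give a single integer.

end_cycle[6] = 46

k=0 load=t0/4c comp=- wait=4 total=4
k=1 load=t1/8c comp=t0/4c wait=8 total=12
k=2 load=t2/8c comp=t1/9c wait=9 total=21
k=3 load=t3/5c comp=t2/6c wait=6 total=27
k=4 load=t4/3c comp=t3/3c wait=3 total=30
k=5 load=t5/4c comp=t4/8c wait=8 total=38
k=6 load=- comp=t5/8c wait=8 total=46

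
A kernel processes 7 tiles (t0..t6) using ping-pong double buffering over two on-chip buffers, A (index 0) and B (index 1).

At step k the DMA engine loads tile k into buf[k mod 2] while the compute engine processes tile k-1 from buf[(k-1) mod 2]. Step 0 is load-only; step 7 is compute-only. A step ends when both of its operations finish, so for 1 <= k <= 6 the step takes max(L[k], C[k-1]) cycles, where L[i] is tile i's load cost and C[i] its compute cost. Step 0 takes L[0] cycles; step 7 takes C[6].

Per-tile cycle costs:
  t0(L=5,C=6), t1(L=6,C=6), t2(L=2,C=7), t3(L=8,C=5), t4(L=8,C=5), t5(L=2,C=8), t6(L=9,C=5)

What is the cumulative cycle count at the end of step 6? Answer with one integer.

end_cycle[6] = 47

  0. 5=5c; end=5; A:t0 B:-
  1. max(6,6)=6c; end=11; A:t0 B:t1
  2. max(2,6)=6c; end=17; A:t2 B:t1
  3. max(8,7)=8c; end=25; A:t2 B:t3
  4. max(8,5)=8c; end=33; A:t4 B:t3
  5. max(2,5)=5c; end=38; A:t4 B:t5
  6. max(9,8)=9c; end=47; A:t6 B:t5
  7. 5=5c; end=52; A:t6 B:t5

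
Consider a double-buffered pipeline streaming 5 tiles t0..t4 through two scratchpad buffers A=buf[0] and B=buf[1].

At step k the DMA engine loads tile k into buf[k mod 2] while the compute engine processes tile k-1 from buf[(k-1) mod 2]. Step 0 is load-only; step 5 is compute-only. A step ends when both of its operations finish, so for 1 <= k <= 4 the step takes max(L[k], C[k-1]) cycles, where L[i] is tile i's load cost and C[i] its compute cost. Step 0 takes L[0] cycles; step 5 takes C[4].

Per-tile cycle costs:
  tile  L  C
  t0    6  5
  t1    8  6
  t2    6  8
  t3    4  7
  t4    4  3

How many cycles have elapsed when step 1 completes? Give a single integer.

end_cycle[1] = 14

[0] DMA t0→A (6c) ∥ CU idle ⇒ 6c, clock 6
[1] DMA t1→B (8c) ∥ CU A:t0 (5c) ⇒ 8c, clock 14
[2] DMA t2→A (6c) ∥ CU B:t1 (6c) ⇒ 6c, clock 20
[3] DMA t3→B (4c) ∥ CU A:t2 (8c) ⇒ 8c, clock 28
[4] DMA t4→A (4c) ∥ CU B:t3 (7c) ⇒ 7c, clock 35
[5] DMA idle ∥ CU A:t4 (3c) ⇒ 3c, clock 38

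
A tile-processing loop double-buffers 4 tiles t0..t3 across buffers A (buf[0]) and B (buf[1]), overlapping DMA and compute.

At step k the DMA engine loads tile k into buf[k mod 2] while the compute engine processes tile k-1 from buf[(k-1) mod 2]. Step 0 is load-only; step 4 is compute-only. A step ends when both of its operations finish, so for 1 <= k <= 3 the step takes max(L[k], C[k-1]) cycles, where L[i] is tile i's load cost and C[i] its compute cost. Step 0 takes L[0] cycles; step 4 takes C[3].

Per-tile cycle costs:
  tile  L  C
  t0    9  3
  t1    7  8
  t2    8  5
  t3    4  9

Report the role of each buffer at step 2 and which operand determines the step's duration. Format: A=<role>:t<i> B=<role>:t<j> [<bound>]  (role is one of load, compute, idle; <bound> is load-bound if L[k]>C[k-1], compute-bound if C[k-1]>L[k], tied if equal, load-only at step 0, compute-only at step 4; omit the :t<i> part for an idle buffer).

step 2: A=load:t2 B=compute:t1 [tied]

[0] DMA t0→A (9c) ∥ CU idle ⇒ 9c, clock 9
[1] DMA t1→B (7c) ∥ CU A:t0 (3c) ⇒ 7c, clock 16
[2] DMA t2→A (8c) ∥ CU B:t1 (8c) ⇒ 8c, clock 24
[3] DMA t3→B (4c) ∥ CU A:t2 (5c) ⇒ 5c, clock 29
[4] DMA idle ∥ CU B:t3 (9c) ⇒ 9c, clock 38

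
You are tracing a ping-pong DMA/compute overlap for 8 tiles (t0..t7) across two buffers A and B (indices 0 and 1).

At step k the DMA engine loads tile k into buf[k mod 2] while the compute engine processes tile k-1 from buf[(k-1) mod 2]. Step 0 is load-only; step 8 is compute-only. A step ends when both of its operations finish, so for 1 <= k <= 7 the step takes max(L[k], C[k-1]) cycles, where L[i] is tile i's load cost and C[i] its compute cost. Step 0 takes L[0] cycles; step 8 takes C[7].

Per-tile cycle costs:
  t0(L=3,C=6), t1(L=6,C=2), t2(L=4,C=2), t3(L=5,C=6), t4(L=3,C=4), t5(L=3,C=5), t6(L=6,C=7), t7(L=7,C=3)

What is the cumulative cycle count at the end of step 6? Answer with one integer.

step 0: L[0]=3 → dur=3, Σ=3 | A=load:t0 B=idle [load-only]
step 1: L[1]=6 C[0]=6 → dur=6, Σ=9 | A=compute:t0 B=load:t1 [tied]
step 2: L[2]=4 C[1]=2 → dur=4, Σ=13 | A=load:t2 B=compute:t1 [load-bound]
step 3: L[3]=5 C[2]=2 → dur=5, Σ=18 | A=compute:t2 B=load:t3 [load-bound]
step 4: L[4]=3 C[3]=6 → dur=6, Σ=24 | A=load:t4 B=compute:t3 [compute-bound]
step 5: L[5]=3 C[4]=4 → dur=4, Σ=28 | A=compute:t4 B=load:t5 [compute-bound]
step 6: L[6]=6 C[5]=5 → dur=6, Σ=34 | A=load:t6 B=compute:t5 [load-bound]
step 7: L[7]=7 C[6]=7 → dur=7, Σ=41 | A=compute:t6 B=load:t7 [tied]
step 8: C[7]=3 → dur=3, Σ=44 | A=idle B=compute:t7 [compute-only]

end_cycle[6] = 34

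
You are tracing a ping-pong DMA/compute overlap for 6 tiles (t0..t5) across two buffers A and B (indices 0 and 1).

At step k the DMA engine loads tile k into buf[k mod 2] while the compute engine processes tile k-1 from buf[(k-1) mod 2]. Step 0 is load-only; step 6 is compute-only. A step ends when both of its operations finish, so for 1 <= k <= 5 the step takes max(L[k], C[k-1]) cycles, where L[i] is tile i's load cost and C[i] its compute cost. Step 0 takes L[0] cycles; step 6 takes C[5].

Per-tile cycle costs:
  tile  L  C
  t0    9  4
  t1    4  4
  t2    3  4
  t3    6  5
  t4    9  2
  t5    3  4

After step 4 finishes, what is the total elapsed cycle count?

end_cycle[4] = 32

[0] DMA t0→A (9c) ∥ CU idle ⇒ 9c, clock 9
[1] DMA t1→B (4c) ∥ CU A:t0 (4c) ⇒ 4c, clock 13
[2] DMA t2→A (3c) ∥ CU B:t1 (4c) ⇒ 4c, clock 17
[3] DMA t3→B (6c) ∥ CU A:t2 (4c) ⇒ 6c, clock 23
[4] DMA t4→A (9c) ∥ CU B:t3 (5c) ⇒ 9c, clock 32
[5] DMA t5→B (3c) ∥ CU A:t4 (2c) ⇒ 3c, clock 35
[6] DMA idle ∥ CU B:t5 (4c) ⇒ 4c, clock 39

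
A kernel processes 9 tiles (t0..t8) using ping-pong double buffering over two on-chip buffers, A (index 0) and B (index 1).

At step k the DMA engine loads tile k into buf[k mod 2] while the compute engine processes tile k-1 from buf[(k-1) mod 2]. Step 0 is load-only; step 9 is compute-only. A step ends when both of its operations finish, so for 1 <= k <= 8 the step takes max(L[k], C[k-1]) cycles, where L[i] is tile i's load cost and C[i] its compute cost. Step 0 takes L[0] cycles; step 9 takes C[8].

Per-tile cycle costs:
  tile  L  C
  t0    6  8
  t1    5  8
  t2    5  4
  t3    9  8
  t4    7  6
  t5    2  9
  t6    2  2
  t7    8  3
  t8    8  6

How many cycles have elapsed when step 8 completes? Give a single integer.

end_cycle[8] = 70

k=0 load=t0/6c comp=- wait=6 total=6
k=1 load=t1/5c comp=t0/8c wait=8 total=14
k=2 load=t2/5c comp=t1/8c wait=8 total=22
k=3 load=t3/9c comp=t2/4c wait=9 total=31
k=4 load=t4/7c comp=t3/8c wait=8 total=39
k=5 load=t5/2c comp=t4/6c wait=6 total=45
k=6 load=t6/2c comp=t5/9c wait=9 total=54
k=7 load=t7/8c comp=t6/2c wait=8 total=62
k=8 load=t8/8c comp=t7/3c wait=8 total=70
k=9 load=- comp=t8/6c wait=6 total=76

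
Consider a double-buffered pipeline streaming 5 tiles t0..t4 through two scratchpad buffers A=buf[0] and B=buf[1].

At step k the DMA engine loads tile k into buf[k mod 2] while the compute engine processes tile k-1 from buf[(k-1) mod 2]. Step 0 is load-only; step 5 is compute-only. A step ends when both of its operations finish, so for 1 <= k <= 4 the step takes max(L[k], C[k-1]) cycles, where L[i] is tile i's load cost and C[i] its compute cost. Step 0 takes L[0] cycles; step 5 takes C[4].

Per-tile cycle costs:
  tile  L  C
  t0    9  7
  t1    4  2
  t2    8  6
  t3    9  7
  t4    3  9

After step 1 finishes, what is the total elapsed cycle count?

step 0: L[0]=9 → dur=9, Σ=9 | A=load:t0 B=idle [load-only]
step 1: L[1]=4 C[0]=7 → dur=7, Σ=16 | A=compute:t0 B=load:t1 [compute-bound]
step 2: L[2]=8 C[1]=2 → dur=8, Σ=24 | A=load:t2 B=compute:t1 [load-bound]
step 3: L[3]=9 C[2]=6 → dur=9, Σ=33 | A=compute:t2 B=load:t3 [load-bound]
step 4: L[4]=3 C[3]=7 → dur=7, Σ=40 | A=load:t4 B=compute:t3 [compute-bound]
step 5: C[4]=9 → dur=9, Σ=49 | A=compute:t4 B=idle [compute-only]

end_cycle[1] = 16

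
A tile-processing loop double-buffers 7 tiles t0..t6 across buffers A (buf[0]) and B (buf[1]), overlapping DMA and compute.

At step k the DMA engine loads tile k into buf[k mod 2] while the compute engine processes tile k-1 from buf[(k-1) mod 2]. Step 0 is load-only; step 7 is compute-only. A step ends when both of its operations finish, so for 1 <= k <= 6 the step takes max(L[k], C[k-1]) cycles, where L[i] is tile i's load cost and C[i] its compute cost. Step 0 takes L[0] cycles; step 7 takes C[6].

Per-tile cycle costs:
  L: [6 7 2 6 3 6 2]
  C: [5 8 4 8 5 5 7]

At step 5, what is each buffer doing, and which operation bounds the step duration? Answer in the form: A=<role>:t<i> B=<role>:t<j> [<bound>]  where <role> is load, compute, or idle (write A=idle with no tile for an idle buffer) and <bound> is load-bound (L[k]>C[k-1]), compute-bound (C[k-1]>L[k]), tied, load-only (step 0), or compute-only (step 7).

step 5: A=compute:t4 B=load:t5 [load-bound]

k=0 load=t0/6c comp=- wait=6 total=6
k=1 load=t1/7c comp=t0/5c wait=7 total=13
k=2 load=t2/2c comp=t1/8c wait=8 total=21
k=3 load=t3/6c comp=t2/4c wait=6 total=27
k=4 load=t4/3c comp=t3/8c wait=8 total=35
k=5 load=t5/6c comp=t4/5c wait=6 total=41
k=6 load=t6/2c comp=t5/5c wait=5 total=46
k=7 load=- comp=t6/7c wait=7 total=53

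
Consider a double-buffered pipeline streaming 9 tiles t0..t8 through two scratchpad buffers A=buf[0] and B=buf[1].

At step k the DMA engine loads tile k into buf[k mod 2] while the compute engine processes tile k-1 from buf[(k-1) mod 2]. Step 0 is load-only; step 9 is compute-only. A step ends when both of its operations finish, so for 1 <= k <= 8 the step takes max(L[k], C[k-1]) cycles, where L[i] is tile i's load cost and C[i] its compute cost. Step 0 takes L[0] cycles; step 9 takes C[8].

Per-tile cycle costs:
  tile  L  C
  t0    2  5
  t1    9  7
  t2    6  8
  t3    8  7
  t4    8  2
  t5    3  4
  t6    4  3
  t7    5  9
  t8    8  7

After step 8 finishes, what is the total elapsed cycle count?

[0] DMA t0→A (2c) ∥ CU idle ⇒ 2c, clock 2
[1] DMA t1→B (9c) ∥ CU A:t0 (5c) ⇒ 9c, clock 11
[2] DMA t2→A (6c) ∥ CU B:t1 (7c) ⇒ 7c, clock 18
[3] DMA t3→B (8c) ∥ CU A:t2 (8c) ⇒ 8c, clock 26
[4] DMA t4→A (8c) ∥ CU B:t3 (7c) ⇒ 8c, clock 34
[5] DMA t5→B (3c) ∥ CU A:t4 (2c) ⇒ 3c, clock 37
[6] DMA t6→A (4c) ∥ CU B:t5 (4c) ⇒ 4c, clock 41
[7] DMA t7→B (5c) ∥ CU A:t6 (3c) ⇒ 5c, clock 46
[8] DMA t8→A (8c) ∥ CU B:t7 (9c) ⇒ 9c, clock 55
[9] DMA idle ∥ CU A:t8 (7c) ⇒ 7c, clock 62

end_cycle[8] = 55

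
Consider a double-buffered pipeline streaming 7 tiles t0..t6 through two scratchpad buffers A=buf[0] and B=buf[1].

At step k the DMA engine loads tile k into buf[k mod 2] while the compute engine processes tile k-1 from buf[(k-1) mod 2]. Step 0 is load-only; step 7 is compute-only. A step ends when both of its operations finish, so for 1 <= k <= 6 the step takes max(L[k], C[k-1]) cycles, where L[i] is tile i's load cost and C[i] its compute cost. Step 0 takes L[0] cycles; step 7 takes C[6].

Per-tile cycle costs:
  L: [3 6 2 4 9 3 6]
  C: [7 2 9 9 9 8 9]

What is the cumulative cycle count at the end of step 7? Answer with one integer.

step 0: L[0]=3 → dur=3, Σ=3 | A=load:t0 B=idle [load-only]
step 1: L[1]=6 C[0]=7 → dur=7, Σ=10 | A=compute:t0 B=load:t1 [compute-bound]
step 2: L[2]=2 C[1]=2 → dur=2, Σ=12 | A=load:t2 B=compute:t1 [tied]
step 3: L[3]=4 C[2]=9 → dur=9, Σ=21 | A=compute:t2 B=load:t3 [compute-bound]
step 4: L[4]=9 C[3]=9 → dur=9, Σ=30 | A=load:t4 B=compute:t3 [tied]
step 5: L[5]=3 C[4]=9 → dur=9, Σ=39 | A=compute:t4 B=load:t5 [compute-bound]
step 6: L[6]=6 C[5]=8 → dur=8, Σ=47 | A=load:t6 B=compute:t5 [compute-bound]
step 7: C[6]=9 → dur=9, Σ=56 | A=compute:t6 B=idle [compute-only]

end_cycle[7] = 56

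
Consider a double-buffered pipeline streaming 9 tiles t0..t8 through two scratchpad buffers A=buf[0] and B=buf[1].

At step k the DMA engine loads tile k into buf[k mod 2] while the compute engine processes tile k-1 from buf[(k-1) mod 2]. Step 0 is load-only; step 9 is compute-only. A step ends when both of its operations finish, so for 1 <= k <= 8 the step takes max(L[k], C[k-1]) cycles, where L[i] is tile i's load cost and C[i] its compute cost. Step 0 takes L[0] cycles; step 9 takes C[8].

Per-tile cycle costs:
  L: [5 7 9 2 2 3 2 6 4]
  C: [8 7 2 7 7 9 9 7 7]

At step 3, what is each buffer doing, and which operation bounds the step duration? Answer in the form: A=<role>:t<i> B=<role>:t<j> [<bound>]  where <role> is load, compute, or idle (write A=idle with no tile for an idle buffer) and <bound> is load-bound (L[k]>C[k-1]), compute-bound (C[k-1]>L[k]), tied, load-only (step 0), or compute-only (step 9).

[0] DMA t0→A (5c) ∥ CU idle ⇒ 5c, clock 5
[1] DMA t1→B (7c) ∥ CU A:t0 (8c) ⇒ 8c, clock 13
[2] DMA t2→A (9c) ∥ CU B:t1 (7c) ⇒ 9c, clock 22
[3] DMA t3→B (2c) ∥ CU A:t2 (2c) ⇒ 2c, clock 24
[4] DMA t4→A (2c) ∥ CU B:t3 (7c) ⇒ 7c, clock 31
[5] DMA t5→B (3c) ∥ CU A:t4 (7c) ⇒ 7c, clock 38
[6] DMA t6→A (2c) ∥ CU B:t5 (9c) ⇒ 9c, clock 47
[7] DMA t7→B (6c) ∥ CU A:t6 (9c) ⇒ 9c, clock 56
[8] DMA t8→A (4c) ∥ CU B:t7 (7c) ⇒ 7c, clock 63
[9] DMA idle ∥ CU A:t8 (7c) ⇒ 7c, clock 70

step 3: A=compute:t2 B=load:t3 [tied]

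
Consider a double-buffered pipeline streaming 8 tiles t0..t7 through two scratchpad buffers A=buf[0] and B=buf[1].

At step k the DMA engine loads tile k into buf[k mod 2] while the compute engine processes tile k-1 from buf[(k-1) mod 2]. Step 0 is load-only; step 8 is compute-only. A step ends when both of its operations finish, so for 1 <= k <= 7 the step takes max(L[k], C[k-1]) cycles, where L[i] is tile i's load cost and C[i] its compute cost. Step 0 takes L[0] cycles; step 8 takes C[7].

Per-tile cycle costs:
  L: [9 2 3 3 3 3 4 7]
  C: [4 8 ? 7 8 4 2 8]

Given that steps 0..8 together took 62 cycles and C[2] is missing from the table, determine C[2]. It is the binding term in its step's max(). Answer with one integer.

C[2] = 7

step 0 | dur = L[0]=9 = 9
step 1 | dur = max(L[1]=2, C[0]=4) = 4
step 2 | dur = max(L[2]=3, C[1]=8) = 8
step 3 | dur = max(L[3]=3, C[2]=?) = C[2]  (unknown; binding)
step 4 | dur = max(L[4]=3, C[3]=7) = 7
step 5 | dur = max(L[5]=3, C[4]=8) = 8
step 6 | dur = max(L[6]=4, C[5]=4) = 4
step 7 | dur = max(L[7]=7, C[6]=2) = 7
step 8 | dur = C[7]=8 = 8
sum of known step durations = 55
dur[3] = total - known = 62 - 55 = 7
C[2] is the binding max in step 3, so C[2] = dur[3] = 7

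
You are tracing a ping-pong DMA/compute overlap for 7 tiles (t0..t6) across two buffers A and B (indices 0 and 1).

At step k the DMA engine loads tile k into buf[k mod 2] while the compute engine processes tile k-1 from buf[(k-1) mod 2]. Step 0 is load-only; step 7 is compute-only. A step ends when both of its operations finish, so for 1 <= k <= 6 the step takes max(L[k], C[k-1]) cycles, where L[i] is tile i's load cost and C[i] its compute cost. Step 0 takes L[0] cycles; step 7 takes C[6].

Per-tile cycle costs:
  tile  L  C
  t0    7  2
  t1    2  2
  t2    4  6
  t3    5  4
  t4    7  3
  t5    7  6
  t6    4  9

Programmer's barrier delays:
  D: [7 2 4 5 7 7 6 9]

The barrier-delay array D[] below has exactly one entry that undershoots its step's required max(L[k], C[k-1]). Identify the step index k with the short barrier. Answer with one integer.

hazard at step 3

[0] required=L[0]=7=7 vs D=7 ok
[1] required=max(L[1]=2,C[0]=2)=2 vs D=2 ok
[2] required=max(L[2]=4,C[1]=2)=4 vs D=4 ok
[3] required=max(L[3]=5,C[2]=6)=6 vs D=5 SHORT
[4] required=max(L[4]=7,C[3]=4)=7 vs D=7 ok
[5] required=max(L[5]=7,C[4]=3)=7 vs D=7 ok
[6] required=max(L[6]=4,C[5]=6)=6 vs D=6 ok
[7] required=C[6]=9=9 vs D=9 ok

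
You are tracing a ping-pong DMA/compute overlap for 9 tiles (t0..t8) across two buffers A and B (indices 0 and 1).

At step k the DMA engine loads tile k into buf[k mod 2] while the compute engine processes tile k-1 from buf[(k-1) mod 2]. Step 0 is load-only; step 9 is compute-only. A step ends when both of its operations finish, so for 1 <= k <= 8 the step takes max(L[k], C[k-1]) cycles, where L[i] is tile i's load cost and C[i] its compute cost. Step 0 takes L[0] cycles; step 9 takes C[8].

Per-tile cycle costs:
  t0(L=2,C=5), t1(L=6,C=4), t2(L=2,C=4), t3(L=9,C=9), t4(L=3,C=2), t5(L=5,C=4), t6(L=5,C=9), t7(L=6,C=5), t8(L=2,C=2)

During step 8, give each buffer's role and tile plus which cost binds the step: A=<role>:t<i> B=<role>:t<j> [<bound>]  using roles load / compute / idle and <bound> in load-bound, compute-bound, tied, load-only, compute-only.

step 8: A=load:t8 B=compute:t7 [compute-bound]

step 0: L[0]=2 → dur=2, Σ=2 | A=load:t0 B=idle [load-only]
step 1: L[1]=6 C[0]=5 → dur=6, Σ=8 | A=compute:t0 B=load:t1 [load-bound]
step 2: L[2]=2 C[1]=4 → dur=4, Σ=12 | A=load:t2 B=compute:t1 [compute-bound]
step 3: L[3]=9 C[2]=4 → dur=9, Σ=21 | A=compute:t2 B=load:t3 [load-bound]
step 4: L[4]=3 C[3]=9 → dur=9, Σ=30 | A=load:t4 B=compute:t3 [compute-bound]
step 5: L[5]=5 C[4]=2 → dur=5, Σ=35 | A=compute:t4 B=load:t5 [load-bound]
step 6: L[6]=5 C[5]=4 → dur=5, Σ=40 | A=load:t6 B=compute:t5 [load-bound]
step 7: L[7]=6 C[6]=9 → dur=9, Σ=49 | A=compute:t6 B=load:t7 [compute-bound]
step 8: L[8]=2 C[7]=5 → dur=5, Σ=54 | A=load:t8 B=compute:t7 [compute-bound]
step 9: C[8]=2 → dur=2, Σ=56 | A=compute:t8 B=idle [compute-only]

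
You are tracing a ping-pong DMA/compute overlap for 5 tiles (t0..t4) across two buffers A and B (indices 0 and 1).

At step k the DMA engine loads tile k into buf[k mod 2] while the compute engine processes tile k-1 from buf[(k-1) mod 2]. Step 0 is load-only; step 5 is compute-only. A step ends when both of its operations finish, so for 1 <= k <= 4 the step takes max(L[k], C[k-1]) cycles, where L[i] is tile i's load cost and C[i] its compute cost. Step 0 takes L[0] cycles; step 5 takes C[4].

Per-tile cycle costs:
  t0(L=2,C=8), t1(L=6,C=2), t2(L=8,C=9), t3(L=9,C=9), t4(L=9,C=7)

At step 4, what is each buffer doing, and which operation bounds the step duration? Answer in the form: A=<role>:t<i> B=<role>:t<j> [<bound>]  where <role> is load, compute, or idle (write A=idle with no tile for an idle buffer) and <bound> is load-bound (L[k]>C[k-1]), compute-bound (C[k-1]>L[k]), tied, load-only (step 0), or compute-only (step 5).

k=0 load=t0/2c comp=- wait=2 total=2
k=1 load=t1/6c comp=t0/8c wait=8 total=10
k=2 load=t2/8c comp=t1/2c wait=8 total=18
k=3 load=t3/9c comp=t2/9c wait=9 total=27
k=4 load=t4/9c comp=t3/9c wait=9 total=36
k=5 load=- comp=t4/7c wait=7 total=43

step 4: A=load:t4 B=compute:t3 [tied]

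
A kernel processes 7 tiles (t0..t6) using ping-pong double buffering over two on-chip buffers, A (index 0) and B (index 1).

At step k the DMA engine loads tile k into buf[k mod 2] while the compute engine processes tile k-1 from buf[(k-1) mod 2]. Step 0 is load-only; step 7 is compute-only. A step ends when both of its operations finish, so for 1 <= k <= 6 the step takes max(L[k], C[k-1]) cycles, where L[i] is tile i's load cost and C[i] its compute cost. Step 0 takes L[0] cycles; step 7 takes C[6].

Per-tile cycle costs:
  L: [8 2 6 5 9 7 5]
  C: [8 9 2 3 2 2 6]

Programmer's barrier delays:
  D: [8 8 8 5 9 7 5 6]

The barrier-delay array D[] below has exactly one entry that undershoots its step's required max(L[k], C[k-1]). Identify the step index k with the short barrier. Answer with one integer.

hazard at step 2

step 0: need L[0]=8 = 8; D[0]=8 ok
step 1: need max(L[1]=2,C[0]=8) = 8; D[1]=8 ok
step 2: need max(L[2]=6,C[1]=9) = 9; D[2]=8 SHORT
step 3: need max(L[3]=5,C[2]=2) = 5; D[3]=5 ok
step 4: need max(L[4]=9,C[3]=3) = 9; D[4]=9 ok
step 5: need max(L[5]=7,C[4]=2) = 7; D[5]=7 ok
step 6: need max(L[6]=5,C[5]=2) = 5; D[6]=5 ok
step 7: need C[6]=6 = 6; D[7]=6 ok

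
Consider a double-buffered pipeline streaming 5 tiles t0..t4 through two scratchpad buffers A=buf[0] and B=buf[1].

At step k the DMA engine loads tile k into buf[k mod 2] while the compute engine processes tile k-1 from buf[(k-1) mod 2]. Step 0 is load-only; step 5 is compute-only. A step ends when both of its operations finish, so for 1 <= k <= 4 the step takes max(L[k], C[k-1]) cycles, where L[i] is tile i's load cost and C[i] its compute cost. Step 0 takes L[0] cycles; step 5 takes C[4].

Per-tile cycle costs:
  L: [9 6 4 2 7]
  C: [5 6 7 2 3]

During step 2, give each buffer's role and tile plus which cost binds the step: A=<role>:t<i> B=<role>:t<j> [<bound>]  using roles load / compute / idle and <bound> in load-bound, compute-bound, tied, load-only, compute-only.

[0] DMA t0→A (9c) ∥ CU idle ⇒ 9c, clock 9
[1] DMA t1→B (6c) ∥ CU A:t0 (5c) ⇒ 6c, clock 15
[2] DMA t2→A (4c) ∥ CU B:t1 (6c) ⇒ 6c, clock 21
[3] DMA t3→B (2c) ∥ CU A:t2 (7c) ⇒ 7c, clock 28
[4] DMA t4→A (7c) ∥ CU B:t3 (2c) ⇒ 7c, clock 35
[5] DMA idle ∥ CU A:t4 (3c) ⇒ 3c, clock 38

step 2: A=load:t2 B=compute:t1 [compute-bound]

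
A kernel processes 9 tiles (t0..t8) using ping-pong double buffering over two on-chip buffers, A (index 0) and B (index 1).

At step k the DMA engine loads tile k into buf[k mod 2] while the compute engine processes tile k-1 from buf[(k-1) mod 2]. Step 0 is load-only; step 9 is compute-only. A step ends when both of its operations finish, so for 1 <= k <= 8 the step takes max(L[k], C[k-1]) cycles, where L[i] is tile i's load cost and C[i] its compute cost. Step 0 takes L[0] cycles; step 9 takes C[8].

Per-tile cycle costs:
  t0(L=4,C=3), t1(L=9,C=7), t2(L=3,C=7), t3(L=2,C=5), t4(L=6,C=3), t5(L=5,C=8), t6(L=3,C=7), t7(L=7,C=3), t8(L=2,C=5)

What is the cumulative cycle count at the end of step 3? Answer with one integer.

k=0 load=t0/4c comp=- wait=4 total=4
k=1 load=t1/9c comp=t0/3c wait=9 total=13
k=2 load=t2/3c comp=t1/7c wait=7 total=20
k=3 load=t3/2c comp=t2/7c wait=7 total=27
k=4 load=t4/6c comp=t3/5c wait=6 total=33
k=5 load=t5/5c comp=t4/3c wait=5 total=38
k=6 load=t6/3c comp=t5/8c wait=8 total=46
k=7 load=t7/7c comp=t6/7c wait=7 total=53
k=8 load=t8/2c comp=t7/3c wait=3 total=56
k=9 load=- comp=t8/5c wait=5 total=61

end_cycle[3] = 27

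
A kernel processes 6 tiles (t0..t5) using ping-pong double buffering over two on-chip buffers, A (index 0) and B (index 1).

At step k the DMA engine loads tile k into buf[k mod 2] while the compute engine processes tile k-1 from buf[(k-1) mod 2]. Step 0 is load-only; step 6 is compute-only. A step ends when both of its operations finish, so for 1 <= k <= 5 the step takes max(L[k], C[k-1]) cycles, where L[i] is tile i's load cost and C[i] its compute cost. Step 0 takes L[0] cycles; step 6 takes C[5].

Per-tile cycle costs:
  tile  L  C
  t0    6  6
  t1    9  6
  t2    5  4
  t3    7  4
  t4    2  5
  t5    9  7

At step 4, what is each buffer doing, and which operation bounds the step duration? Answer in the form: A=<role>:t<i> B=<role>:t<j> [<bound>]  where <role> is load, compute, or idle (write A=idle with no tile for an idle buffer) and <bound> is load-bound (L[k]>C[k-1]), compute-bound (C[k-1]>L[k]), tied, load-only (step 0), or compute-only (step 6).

[0] DMA t0→A (6c) ∥ CU idle ⇒ 6c, clock 6
[1] DMA t1→B (9c) ∥ CU A:t0 (6c) ⇒ 9c, clock 15
[2] DMA t2→A (5c) ∥ CU B:t1 (6c) ⇒ 6c, clock 21
[3] DMA t3→B (7c) ∥ CU A:t2 (4c) ⇒ 7c, clock 28
[4] DMA t4→A (2c) ∥ CU B:t3 (4c) ⇒ 4c, clock 32
[5] DMA t5→B (9c) ∥ CU A:t4 (5c) ⇒ 9c, clock 41
[6] DMA idle ∥ CU B:t5 (7c) ⇒ 7c, clock 48

step 4: A=load:t4 B=compute:t3 [compute-bound]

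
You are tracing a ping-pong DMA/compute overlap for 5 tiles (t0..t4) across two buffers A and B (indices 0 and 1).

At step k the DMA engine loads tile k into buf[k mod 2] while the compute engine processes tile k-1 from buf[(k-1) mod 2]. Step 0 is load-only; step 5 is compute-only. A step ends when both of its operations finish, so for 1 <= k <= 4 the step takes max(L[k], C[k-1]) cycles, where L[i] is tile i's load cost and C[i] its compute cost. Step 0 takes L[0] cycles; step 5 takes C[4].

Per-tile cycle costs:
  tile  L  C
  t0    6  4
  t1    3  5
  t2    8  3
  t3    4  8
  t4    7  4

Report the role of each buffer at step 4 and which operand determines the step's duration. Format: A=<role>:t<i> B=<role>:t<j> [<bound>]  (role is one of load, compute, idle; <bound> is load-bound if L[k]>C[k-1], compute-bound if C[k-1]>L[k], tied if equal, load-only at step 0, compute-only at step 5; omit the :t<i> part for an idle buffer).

step 4: A=load:t4 B=compute:t3 [compute-bound]

k=0 load=t0/6c comp=- wait=6 total=6
k=1 load=t1/3c comp=t0/4c wait=4 total=10
k=2 load=t2/8c comp=t1/5c wait=8 total=18
k=3 load=t3/4c comp=t2/3c wait=4 total=22
k=4 load=t4/7c comp=t3/8c wait=8 total=30
k=5 load=- comp=t4/4c wait=4 total=34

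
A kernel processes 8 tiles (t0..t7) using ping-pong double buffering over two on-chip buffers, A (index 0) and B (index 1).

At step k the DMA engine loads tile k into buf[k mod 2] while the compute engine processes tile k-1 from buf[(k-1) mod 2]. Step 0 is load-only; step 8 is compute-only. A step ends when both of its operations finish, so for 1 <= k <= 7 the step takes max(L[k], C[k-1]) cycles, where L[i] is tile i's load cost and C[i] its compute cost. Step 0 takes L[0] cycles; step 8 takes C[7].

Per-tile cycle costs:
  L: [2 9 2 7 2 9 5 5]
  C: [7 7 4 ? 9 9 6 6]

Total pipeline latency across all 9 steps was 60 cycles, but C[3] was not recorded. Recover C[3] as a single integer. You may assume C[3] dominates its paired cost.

step 0 | dur = L[0]=2 = 2
step 1 | dur = max(L[1]=9, C[0]=7) = 9
step 2 | dur = max(L[2]=2, C[1]=7) = 7
step 3 | dur = max(L[3]=7, C[2]=4) = 7
step 4 | dur = max(L[4]=2, C[3]=?) = C[3]  (unknown; binding)
step 5 | dur = max(L[5]=9, C[4]=9) = 9
step 6 | dur = max(L[6]=5, C[5]=9) = 9
step 7 | dur = max(L[7]=5, C[6]=6) = 6
step 8 | dur = C[7]=6 = 6
sum of known step durations = 55
dur[4] = total - known = 60 - 55 = 5
C[3] is the binding max in step 4, so C[3] = dur[4] = 5

C[3] = 5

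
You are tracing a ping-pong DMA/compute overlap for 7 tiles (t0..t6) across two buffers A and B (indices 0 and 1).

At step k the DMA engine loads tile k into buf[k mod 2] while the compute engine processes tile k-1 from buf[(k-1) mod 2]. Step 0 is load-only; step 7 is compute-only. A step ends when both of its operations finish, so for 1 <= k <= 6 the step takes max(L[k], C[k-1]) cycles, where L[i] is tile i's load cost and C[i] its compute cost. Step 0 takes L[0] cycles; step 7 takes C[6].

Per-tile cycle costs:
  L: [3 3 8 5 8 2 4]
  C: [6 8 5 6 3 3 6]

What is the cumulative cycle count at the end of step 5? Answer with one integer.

end_cycle[5] = 33

k=0 load=t0/3c comp=- wait=3 total=3
k=1 load=t1/3c comp=t0/6c wait=6 total=9
k=2 load=t2/8c comp=t1/8c wait=8 total=17
k=3 load=t3/5c comp=t2/5c wait=5 total=22
k=4 load=t4/8c comp=t3/6c wait=8 total=30
k=5 load=t5/2c comp=t4/3c wait=3 total=33
k=6 load=t6/4c comp=t5/3c wait=4 total=37
k=7 load=- comp=t6/6c wait=6 total=43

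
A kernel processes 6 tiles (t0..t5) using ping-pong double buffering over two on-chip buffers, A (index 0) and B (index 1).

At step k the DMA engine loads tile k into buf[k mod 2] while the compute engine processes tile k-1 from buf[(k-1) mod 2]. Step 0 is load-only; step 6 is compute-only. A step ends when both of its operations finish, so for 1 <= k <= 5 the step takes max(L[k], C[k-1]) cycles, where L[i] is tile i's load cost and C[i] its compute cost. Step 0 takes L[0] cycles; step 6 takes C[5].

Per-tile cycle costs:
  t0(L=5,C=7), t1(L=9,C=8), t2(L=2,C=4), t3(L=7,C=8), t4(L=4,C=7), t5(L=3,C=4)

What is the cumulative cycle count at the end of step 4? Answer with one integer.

[0] DMA t0→A (5c) ∥ CU idle ⇒ 5c, clock 5
[1] DMA t1→B (9c) ∥ CU A:t0 (7c) ⇒ 9c, clock 14
[2] DMA t2→A (2c) ∥ CU B:t1 (8c) ⇒ 8c, clock 22
[3] DMA t3→B (7c) ∥ CU A:t2 (4c) ⇒ 7c, clock 29
[4] DMA t4→A (4c) ∥ CU B:t3 (8c) ⇒ 8c, clock 37
[5] DMA t5→B (3c) ∥ CU A:t4 (7c) ⇒ 7c, clock 44
[6] DMA idle ∥ CU B:t5 (4c) ⇒ 4c, clock 48

end_cycle[4] = 37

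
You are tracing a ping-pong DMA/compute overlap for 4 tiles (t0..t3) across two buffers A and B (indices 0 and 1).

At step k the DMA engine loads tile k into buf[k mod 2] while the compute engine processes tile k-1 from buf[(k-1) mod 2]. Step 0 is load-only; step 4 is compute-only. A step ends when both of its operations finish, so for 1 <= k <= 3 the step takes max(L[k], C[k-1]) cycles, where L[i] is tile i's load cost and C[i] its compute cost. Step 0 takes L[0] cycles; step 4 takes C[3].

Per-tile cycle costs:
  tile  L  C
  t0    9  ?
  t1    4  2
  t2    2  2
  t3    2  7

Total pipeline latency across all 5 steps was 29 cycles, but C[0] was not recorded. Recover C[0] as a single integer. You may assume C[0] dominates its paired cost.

step 0: dur = L[0]=9 = 9
step 1: dur = max(L[1]=4, C[0]=?) = C[0]  (unknown; binding)
step 2: dur = max(L[2]=2, C[1]=2) = 2
step 3: dur = max(L[3]=2, C[2]=2) = 2
step 4: dur = C[3]=7 = 7
sum of known step durations = 20
dur[1] = total - known = 29 - 20 = 9
C[0] is the binding max in step 1, so C[0] = dur[1] = 9

C[0] = 9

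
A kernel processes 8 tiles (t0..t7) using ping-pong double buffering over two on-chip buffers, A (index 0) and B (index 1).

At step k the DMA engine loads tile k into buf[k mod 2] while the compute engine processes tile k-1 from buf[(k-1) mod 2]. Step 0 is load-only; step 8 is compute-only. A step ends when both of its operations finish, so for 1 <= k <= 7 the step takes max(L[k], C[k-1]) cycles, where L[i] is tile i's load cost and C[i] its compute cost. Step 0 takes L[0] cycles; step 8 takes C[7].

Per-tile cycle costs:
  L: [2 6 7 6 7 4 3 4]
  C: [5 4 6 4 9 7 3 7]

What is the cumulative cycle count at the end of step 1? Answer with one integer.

  0. 2=2c; end=2; A:t0 B:-
  1. max(6,5)=6c; end=8; A:t0 B:t1
  2. max(7,4)=7c; end=15; A:t2 B:t1
  3. max(6,6)=6c; end=21; A:t2 B:t3
  4. max(7,4)=7c; end=28; A:t4 B:t3
  5. max(4,9)=9c; end=37; A:t4 B:t5
  6. max(3,7)=7c; end=44; A:t6 B:t5
  7. max(4,3)=4c; end=48; A:t6 B:t7
  8. 7=7c; end=55; A:t6 B:t7

end_cycle[1] = 8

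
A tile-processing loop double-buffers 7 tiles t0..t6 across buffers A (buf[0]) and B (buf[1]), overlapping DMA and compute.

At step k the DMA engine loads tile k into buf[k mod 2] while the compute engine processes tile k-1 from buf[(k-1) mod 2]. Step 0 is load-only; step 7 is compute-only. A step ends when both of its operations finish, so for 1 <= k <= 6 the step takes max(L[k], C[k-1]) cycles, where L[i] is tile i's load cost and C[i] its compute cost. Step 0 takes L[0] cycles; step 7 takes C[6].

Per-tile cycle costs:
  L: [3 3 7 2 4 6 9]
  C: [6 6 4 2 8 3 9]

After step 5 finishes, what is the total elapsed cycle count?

end_cycle[5] = 32

k=0 load=t0/3c comp=- wait=3 total=3
k=1 load=t1/3c comp=t0/6c wait=6 total=9
k=2 load=t2/7c comp=t1/6c wait=7 total=16
k=3 load=t3/2c comp=t2/4c wait=4 total=20
k=4 load=t4/4c comp=t3/2c wait=4 total=24
k=5 load=t5/6c comp=t4/8c wait=8 total=32
k=6 load=t6/9c comp=t5/3c wait=9 total=41
k=7 load=- comp=t6/9c wait=9 total=50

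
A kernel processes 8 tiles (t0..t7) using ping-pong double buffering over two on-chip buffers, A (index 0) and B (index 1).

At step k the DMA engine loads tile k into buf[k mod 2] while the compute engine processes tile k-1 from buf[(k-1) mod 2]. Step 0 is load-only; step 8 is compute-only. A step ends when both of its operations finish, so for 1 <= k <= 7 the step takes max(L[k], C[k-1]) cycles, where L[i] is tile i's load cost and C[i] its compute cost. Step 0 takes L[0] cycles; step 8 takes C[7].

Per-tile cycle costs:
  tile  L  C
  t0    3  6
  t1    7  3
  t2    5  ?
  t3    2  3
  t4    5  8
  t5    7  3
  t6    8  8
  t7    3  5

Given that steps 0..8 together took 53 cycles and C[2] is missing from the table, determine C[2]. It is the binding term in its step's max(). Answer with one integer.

C[2] = 4

step 0: dur = L[0]=3 = 3
step 1: dur = max(L[1]=7, C[0]=6) = 7
step 2: dur = max(L[2]=5, C[1]=3) = 5
step 3: dur = max(L[3]=2, C[2]=?) = C[2]  (unknown; binding)
step 4: dur = max(L[4]=5, C[3]=3) = 5
step 5: dur = max(L[5]=7, C[4]=8) = 8
step 6: dur = max(L[6]=8, C[5]=3) = 8
step 7: dur = max(L[7]=3, C[6]=8) = 8
step 8: dur = C[7]=5 = 5
sum of known step durations = 49
dur[3] = total - known = 53 - 49 = 4
C[2] is the binding max in step 3, so C[2] = dur[3] = 4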